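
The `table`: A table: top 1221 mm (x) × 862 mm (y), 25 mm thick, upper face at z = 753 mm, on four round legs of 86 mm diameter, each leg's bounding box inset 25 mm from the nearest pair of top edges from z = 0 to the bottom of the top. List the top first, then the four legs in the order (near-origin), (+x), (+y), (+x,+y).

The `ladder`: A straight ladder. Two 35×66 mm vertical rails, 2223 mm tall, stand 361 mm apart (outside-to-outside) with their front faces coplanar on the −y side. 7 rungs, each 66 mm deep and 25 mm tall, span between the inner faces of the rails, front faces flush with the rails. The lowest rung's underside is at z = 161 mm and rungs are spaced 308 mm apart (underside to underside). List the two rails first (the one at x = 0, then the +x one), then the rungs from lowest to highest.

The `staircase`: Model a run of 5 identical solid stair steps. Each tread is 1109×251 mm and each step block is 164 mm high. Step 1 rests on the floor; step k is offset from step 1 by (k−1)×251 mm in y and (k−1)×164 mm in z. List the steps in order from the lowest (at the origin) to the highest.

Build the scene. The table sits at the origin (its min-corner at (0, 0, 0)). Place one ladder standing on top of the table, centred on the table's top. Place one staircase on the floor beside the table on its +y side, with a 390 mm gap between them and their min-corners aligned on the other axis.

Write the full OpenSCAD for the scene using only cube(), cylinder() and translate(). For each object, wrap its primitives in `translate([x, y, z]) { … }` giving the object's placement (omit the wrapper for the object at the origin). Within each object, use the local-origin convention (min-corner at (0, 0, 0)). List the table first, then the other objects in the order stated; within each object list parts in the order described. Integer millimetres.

translate([0, 0, 728]) cube([1221, 862, 25]);
translate([68, 68, 0]) cylinder(h = 728, r = 43);
translate([1153, 68, 0]) cylinder(h = 728, r = 43);
translate([68, 794, 0]) cylinder(h = 728, r = 43);
translate([1153, 794, 0]) cylinder(h = 728, r = 43);
translate([430, 398, 753]) {
  cube([35, 66, 2223]);
  translate([326, 0, 0]) cube([35, 66, 2223]);
  translate([35, 0, 161]) cube([291, 66, 25]);
  translate([35, 0, 469]) cube([291, 66, 25]);
  translate([35, 0, 777]) cube([291, 66, 25]);
  translate([35, 0, 1085]) cube([291, 66, 25]);
  translate([35, 0, 1393]) cube([291, 66, 25]);
  translate([35, 0, 1701]) cube([291, 66, 25]);
  translate([35, 0, 2009]) cube([291, 66, 25]);
}
translate([0, 1252, 0]) {
  cube([1109, 251, 164]);
  translate([0, 251, 164]) cube([1109, 251, 164]);
  translate([0, 502, 328]) cube([1109, 251, 164]);
  translate([0, 753, 492]) cube([1109, 251, 164]);
  translate([0, 1004, 656]) cube([1109, 251, 164]);
}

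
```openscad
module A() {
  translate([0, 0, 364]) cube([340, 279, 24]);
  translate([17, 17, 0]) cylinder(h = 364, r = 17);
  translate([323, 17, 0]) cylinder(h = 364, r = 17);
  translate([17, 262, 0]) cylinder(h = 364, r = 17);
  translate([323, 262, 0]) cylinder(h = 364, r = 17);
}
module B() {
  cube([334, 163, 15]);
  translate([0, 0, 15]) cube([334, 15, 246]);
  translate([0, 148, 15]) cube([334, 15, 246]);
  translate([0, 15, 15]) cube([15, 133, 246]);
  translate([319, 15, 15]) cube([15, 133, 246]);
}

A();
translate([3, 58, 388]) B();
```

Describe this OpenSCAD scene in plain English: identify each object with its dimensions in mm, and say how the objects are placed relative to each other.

A is a four-legged stool. The seat is 340×279 mm, 24 mm thick, top at z = 388 mm. It stands on four round legs, each 34 mm in diameter, from z = 0 to the seat underside, each leg's axis is inset half a diameter from the nearest pair of seat edges (so the leg's bounding box is flush with the corner).

B is an open-topped rectangular box: outside dimensions 334×163×261 mm, with a uniform wall and base thickness of 15 mm. The base is a full 334×163 slab on the floor; four walls sit on top of the base. The front and back walls (the −y and +y sides) span the full width; the two side walls fit between them.

The open box is on top of the stool, centred.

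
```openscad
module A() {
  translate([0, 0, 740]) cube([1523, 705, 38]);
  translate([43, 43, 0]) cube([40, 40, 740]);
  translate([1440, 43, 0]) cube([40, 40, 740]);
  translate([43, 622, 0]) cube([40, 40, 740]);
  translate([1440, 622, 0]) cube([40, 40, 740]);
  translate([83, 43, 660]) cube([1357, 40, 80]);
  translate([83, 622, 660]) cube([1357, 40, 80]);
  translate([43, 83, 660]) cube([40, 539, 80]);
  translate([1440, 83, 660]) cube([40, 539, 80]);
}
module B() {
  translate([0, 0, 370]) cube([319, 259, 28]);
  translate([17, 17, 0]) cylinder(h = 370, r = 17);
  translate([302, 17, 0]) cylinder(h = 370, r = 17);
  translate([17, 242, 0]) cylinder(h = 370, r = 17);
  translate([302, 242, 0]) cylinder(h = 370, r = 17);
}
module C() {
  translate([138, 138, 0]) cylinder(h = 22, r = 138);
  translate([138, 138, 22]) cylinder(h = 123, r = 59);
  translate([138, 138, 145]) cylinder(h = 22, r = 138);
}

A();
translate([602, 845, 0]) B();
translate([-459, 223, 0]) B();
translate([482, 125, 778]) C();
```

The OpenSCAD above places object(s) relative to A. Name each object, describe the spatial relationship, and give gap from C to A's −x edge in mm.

A is a table. B is a stool. C is a spool. Two stools sit around the table at the +y, −x sides. The spool is on top of the table. The gap from the spool to the table's −x edge is 482 mm.

The spool's min-x is at 482; the table's min-x is 0; gap = 482 mm.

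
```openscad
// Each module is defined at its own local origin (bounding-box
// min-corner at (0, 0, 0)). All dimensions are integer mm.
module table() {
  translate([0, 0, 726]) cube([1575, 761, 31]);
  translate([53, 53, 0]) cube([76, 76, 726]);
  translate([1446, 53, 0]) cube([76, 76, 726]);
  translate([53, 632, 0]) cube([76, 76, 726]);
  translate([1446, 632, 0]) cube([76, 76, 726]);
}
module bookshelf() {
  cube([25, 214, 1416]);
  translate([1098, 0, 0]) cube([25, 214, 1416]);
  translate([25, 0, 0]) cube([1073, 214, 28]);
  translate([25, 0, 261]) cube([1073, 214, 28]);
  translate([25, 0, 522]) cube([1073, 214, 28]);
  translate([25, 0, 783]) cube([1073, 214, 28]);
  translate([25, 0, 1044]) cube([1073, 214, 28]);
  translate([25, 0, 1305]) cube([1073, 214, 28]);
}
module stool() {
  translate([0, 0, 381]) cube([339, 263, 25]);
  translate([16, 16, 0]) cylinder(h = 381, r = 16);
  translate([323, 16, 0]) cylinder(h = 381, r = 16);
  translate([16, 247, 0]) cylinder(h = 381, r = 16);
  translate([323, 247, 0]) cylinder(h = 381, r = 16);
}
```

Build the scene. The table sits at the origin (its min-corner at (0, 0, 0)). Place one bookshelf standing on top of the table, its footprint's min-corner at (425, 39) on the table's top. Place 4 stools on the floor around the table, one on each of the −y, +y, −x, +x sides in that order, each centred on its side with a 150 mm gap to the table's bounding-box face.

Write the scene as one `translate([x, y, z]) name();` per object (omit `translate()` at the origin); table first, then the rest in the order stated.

table();
translate([425, 39, 757]) bookshelf();
translate([618, -413, 0]) stool();
translate([618, 911, 0]) stool();
translate([-489, 249, 0]) stool();
translate([1725, 249, 0]) stool();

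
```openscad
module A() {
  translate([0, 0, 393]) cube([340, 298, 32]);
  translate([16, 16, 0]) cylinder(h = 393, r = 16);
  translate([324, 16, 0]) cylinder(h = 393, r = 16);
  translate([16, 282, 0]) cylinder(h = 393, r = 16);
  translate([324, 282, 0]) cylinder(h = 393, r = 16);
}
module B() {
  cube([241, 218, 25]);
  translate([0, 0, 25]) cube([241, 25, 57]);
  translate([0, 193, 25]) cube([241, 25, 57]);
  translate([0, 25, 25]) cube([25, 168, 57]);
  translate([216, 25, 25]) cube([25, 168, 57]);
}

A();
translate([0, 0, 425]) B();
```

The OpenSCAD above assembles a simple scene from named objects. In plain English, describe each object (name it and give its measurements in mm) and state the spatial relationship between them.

A is a four-legged stool. The seat is a 340×298×32 mm slab whose top surface is at z = 425 mm; four round legs, each 32 mm in diameter, run from the floor (z = 0) to the underside of the seat, each leg's axis is inset half a diameter from the nearest pair of seat edges (so the leg's bounding box is flush with the corner).

B is an open storage box with external size 241×218×82 mm and wall thickness 25 mm (the base is also 25 mm thick). The base covers the whole footprint; the four walls stand on the base, with the y-facing walls full-width and the x-facing walls fitting between their inner faces.

The open box is on top of the stool.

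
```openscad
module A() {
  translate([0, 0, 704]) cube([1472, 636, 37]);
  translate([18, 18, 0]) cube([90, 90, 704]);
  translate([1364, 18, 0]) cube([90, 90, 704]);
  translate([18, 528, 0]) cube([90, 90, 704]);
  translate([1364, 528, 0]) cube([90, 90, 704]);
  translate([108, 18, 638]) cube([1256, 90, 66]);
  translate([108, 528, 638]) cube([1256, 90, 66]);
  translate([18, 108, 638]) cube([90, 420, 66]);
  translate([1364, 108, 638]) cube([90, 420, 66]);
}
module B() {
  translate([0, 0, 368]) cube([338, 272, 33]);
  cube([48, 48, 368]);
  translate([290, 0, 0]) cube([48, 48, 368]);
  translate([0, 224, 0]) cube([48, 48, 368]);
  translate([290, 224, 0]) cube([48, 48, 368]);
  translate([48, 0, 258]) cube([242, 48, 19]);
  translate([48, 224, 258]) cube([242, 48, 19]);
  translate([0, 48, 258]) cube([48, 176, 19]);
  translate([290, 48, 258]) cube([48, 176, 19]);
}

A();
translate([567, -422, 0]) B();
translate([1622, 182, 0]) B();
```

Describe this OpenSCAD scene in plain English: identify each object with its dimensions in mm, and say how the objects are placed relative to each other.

A is a rectangular dining table. The top is 1472×636×37 mm with its upper surface at z = 741 mm. It stands on four 90×90 mm square legs, each inset 18 mm from the nearest pair of top edges, running from the floor to the underside of the top. Four apron rails, 90 mm thick and 66 mm tall, run between adjacent legs with their top edges flush with the underside of the top and their outer faces flush with the legs' outer faces.

B is a four-legged stool. The seat is a 338×272×33 mm slab whose top surface is at z = 401 mm; four square legs, each 48×48 mm in cross-section, run from the floor (z = 0) to the underside of the seat, each flush with a corner of the seat. Four stretchers, 48 mm wide and 19 mm tall, connect adjacent legs with their undersides at z = 258 mm, each running between the inner faces of the legs it joins and aligned with the legs' outer faces on the other axis.

Two stools sit around the table at the −y, +x sides.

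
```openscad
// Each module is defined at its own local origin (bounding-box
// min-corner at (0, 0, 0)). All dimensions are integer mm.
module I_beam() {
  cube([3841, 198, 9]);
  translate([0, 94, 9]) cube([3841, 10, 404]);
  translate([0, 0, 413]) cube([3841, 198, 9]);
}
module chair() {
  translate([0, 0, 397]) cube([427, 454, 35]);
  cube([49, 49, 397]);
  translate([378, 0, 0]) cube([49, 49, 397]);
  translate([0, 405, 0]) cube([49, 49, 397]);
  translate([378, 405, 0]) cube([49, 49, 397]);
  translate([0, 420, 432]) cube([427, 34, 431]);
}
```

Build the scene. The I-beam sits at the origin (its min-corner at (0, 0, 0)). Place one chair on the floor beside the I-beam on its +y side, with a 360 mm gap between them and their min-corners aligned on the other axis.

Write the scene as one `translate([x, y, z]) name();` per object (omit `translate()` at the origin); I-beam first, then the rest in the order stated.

I_beam();
translate([0, 558, 0]) chair();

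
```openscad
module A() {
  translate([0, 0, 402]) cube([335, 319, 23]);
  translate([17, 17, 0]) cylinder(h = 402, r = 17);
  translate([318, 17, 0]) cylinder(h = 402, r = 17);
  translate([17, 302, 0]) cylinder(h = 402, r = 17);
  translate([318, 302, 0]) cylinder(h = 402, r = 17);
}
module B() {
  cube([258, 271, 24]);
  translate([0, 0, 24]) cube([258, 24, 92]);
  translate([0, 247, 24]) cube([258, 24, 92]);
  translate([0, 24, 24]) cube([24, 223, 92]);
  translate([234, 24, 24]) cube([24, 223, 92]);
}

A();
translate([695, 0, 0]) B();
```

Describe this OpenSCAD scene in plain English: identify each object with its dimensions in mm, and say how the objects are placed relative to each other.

A is a simple wooden stool: a rectangular seat 335 mm (x) by 319 mm (y), 23 mm thick, top face at z = 425 mm, on four round legs, each 34 mm in diameter. The legs rest on z = 0, each leg's axis is inset half a diameter from the nearest pair of seat edges (so the leg's bounding box is flush with the corner).

B is an open-topped rectangular box: outside dimensions 258×271×116 mm, with a uniform wall and base thickness of 24 mm. The base is a full 258×271 slab on the floor; four walls sit on top of the base. The front and back walls (the −y and +y sides) span the full width; the two side walls fit between them.

The open box is on the floor beside the stool on its +x side.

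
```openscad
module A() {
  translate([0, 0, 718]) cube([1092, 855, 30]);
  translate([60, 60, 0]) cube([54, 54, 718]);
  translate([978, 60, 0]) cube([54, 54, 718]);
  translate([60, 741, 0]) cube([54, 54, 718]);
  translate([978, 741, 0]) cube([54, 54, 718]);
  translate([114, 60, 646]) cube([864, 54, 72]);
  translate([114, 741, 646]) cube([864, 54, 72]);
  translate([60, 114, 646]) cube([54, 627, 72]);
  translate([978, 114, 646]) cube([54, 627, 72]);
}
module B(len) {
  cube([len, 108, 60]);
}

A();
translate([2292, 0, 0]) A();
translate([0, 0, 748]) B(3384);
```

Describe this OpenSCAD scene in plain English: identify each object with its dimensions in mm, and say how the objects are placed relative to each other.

A is a table with a 1092×855 mm rectangular top, 30 mm thick, top surface at z = 748 mm, supported by four 54×54 mm square legs, each inset 60 mm from the nearest pair of top edges, running from the floor. Four apron rails, 54 mm thick and 72 mm tall, run between adjacent legs with their top edges flush with the underside of the top and their outer faces flush with the legs' outer faces.

B is a rectangular beam 3384 mm long (x), 108 mm deep (y), 60 mm thick (z).

The beam spans the tops of two tables placed 1200 mm apart, resting at z = 748 mm.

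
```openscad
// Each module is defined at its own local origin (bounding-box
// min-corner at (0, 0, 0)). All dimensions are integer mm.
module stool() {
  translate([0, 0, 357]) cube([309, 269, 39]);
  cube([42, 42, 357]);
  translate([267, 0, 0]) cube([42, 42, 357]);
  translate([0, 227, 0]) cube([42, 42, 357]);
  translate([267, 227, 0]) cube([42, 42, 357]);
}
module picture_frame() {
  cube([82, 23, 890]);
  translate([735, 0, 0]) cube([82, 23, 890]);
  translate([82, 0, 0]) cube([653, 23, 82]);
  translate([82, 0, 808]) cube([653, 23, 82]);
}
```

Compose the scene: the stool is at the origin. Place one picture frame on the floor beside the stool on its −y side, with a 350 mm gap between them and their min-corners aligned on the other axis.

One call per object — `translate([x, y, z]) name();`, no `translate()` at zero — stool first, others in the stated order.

stool();
translate([0, -373, 0]) picture_frame();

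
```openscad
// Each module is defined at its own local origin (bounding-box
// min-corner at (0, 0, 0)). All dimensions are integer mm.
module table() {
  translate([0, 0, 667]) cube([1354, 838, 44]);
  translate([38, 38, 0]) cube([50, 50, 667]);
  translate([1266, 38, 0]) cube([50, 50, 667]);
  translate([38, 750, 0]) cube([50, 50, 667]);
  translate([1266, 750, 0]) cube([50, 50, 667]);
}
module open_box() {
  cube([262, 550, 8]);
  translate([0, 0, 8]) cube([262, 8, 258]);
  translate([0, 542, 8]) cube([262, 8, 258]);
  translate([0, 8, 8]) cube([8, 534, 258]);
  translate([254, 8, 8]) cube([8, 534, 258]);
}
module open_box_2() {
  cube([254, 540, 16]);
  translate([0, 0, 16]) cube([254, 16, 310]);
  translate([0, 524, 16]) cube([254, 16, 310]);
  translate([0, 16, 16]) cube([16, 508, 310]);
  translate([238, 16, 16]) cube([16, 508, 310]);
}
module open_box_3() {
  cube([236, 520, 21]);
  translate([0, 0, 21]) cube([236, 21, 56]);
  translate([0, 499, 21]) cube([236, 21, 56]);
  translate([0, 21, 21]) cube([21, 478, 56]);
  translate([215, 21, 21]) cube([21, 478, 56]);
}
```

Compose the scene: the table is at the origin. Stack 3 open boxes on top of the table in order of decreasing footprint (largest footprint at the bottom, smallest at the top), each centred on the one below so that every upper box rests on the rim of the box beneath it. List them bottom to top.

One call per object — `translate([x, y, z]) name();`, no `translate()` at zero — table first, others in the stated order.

table();
translate([546, 144, 711]) open_box();
translate([550, 149, 977]) open_box_2();
translate([559, 159, 1303]) open_box_3();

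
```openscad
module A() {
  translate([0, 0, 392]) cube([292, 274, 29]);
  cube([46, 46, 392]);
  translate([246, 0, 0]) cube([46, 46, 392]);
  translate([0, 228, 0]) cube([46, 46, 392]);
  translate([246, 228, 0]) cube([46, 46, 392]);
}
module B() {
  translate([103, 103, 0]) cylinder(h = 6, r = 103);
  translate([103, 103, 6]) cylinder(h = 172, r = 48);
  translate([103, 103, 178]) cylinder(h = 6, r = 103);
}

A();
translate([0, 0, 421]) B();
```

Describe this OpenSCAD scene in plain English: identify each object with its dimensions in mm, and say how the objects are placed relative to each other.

A is a four-legged stool. The seat is a 292×274×29 mm slab whose top surface is at z = 421 mm; four square legs, each 46×46 mm in cross-section, run from the floor (z = 0) to the underside of the seat, each flush with a corner of the seat.

B is a spool: two coaxial disc flanges of radius 103 mm and thickness 6 mm, joined by a core cylinder of radius 48 mm and height 172 mm. The lower flange rests on z = 0 and the three cylinders share a vertical axis.

The spool is on top of the stool.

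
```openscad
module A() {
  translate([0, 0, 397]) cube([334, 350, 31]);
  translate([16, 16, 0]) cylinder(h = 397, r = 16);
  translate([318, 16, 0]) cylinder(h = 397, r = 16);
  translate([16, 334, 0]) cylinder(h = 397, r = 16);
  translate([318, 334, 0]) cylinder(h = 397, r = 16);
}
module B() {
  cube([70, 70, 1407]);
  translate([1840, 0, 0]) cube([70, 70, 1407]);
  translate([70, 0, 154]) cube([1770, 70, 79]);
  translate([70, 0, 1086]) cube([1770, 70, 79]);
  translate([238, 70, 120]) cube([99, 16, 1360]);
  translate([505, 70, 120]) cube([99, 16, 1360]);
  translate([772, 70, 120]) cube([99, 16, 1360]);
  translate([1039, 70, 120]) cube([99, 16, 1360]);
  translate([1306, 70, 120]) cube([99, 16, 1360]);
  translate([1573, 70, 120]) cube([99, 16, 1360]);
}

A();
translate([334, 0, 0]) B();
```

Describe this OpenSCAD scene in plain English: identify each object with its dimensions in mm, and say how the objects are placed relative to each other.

A is a four-legged stool. The seat is 334×350 mm, 31 mm thick, top at z = 428 mm. It stands on four round legs, each 32 mm in diameter, from z = 0 to the seat underside, each leg's axis is inset half a diameter from the nearest pair of seat edges (so the leg's bounding box is flush with the corner).

B is a fence section. Two 70×70 mm posts, 1407 mm tall, stand on the floor with a clear span of 1770 mm between their inner faces. Two horizontal rails of 70×79 mm section span the gap between the posts with their undersides at z = 154 mm and z = 1086 mm, flush with the posts' −y face. 6 pickets, each 99 mm wide, 16 mm thick and 1360 mm tall, are fixed to the +y face of the rails with their bottoms at z = 120 mm, evenly spaced across the span with equal gaps (rounded down to the nearest mm) at the −x end and between each pair — any rounding remainder accumulates at the +x end.

The fence section is against the stool's +x side, with their −y faces flush.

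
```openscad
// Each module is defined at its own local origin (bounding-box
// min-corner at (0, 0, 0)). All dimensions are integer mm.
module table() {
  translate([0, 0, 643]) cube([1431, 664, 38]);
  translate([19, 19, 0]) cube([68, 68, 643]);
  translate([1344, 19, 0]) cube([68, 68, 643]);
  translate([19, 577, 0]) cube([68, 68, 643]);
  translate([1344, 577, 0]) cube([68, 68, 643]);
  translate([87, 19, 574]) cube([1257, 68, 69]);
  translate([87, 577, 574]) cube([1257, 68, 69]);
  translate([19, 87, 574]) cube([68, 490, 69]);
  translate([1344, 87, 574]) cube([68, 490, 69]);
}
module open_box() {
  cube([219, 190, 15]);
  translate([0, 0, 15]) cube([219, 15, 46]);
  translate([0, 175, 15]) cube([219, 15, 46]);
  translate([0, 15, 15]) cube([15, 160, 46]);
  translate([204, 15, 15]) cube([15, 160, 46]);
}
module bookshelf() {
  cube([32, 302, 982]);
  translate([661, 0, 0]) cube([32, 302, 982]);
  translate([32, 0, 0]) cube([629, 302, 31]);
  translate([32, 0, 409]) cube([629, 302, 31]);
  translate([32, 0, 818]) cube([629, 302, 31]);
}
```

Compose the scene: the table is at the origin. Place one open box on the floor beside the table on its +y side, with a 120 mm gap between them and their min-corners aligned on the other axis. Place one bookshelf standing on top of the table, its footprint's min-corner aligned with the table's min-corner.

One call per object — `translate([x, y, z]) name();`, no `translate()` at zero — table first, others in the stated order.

table();
translate([0, 784, 0]) open_box();
translate([0, 0, 681]) bookshelf();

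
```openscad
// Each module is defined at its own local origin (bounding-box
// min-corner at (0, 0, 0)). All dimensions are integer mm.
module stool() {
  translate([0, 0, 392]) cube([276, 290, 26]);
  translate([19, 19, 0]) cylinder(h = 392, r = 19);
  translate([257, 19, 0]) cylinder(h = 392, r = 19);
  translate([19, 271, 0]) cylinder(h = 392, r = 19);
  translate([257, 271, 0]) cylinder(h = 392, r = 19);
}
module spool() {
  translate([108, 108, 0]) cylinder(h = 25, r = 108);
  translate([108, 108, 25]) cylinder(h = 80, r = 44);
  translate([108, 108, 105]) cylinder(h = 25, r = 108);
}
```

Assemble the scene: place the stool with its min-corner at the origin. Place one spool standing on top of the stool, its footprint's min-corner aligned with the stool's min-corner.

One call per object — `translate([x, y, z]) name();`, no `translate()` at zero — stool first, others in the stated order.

stool();
translate([0, 0, 418]) spool();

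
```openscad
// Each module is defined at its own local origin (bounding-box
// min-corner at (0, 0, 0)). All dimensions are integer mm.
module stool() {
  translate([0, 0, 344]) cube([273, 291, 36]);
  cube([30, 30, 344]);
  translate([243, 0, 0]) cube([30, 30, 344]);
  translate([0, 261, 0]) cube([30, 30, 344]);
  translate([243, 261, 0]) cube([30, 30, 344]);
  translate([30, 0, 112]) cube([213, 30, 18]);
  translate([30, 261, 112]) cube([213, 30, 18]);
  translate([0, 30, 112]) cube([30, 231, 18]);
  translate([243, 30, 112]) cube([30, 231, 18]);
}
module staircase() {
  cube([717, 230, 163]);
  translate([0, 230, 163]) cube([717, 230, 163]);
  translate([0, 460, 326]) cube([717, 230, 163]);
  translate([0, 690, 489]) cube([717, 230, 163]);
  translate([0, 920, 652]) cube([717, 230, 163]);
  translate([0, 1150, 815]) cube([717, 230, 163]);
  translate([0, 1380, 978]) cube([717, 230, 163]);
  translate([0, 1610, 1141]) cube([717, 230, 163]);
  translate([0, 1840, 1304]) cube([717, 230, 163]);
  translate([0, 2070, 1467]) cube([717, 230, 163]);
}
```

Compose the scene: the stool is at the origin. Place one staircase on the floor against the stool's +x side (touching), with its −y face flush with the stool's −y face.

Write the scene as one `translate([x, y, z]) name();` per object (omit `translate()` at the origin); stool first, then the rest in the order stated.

stool();
translate([273, 0, 0]) staircase();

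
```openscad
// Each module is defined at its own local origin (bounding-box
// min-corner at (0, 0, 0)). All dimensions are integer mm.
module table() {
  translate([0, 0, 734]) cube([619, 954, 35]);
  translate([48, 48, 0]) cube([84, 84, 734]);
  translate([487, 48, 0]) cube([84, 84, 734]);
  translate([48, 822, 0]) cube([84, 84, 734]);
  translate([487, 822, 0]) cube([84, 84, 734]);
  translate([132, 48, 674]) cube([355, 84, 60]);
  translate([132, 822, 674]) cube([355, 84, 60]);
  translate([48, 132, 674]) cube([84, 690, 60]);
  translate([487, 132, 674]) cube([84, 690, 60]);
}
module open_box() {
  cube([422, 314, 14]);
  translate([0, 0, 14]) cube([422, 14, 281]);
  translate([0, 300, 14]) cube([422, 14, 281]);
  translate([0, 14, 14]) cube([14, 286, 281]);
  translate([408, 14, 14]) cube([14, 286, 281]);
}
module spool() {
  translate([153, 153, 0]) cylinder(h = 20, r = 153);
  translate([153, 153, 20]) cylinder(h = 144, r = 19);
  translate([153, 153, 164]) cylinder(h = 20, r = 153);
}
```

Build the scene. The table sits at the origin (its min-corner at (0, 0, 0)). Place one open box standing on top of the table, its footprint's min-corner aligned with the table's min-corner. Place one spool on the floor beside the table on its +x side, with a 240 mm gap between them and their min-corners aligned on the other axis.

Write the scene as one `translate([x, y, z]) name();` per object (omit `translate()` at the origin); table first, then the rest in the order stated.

table();
translate([0, 0, 769]) open_box();
translate([859, 0, 0]) spool();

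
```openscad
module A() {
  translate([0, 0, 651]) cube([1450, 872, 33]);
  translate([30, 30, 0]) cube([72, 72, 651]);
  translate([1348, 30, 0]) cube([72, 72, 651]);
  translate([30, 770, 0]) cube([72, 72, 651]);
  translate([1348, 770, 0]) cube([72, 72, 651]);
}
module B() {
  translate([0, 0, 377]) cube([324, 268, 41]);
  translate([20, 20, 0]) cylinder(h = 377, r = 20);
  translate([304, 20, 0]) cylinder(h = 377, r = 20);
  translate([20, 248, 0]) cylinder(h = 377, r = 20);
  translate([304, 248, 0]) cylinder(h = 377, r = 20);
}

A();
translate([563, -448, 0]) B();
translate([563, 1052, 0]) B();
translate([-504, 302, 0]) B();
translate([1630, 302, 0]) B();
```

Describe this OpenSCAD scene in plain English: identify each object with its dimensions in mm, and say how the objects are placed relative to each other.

A is a table with a 1450×872 mm rectangular top, 33 mm thick, top surface at z = 684 mm, supported by four 72×72 mm square legs, each inset 30 mm from the nearest pair of top edges, running from the floor.

B is a simple wooden stool: a rectangular seat 324 mm (x) by 268 mm (y), 41 mm thick, top face at z = 418 mm, on four round legs, each 40 mm in diameter. The legs rest on z = 0, each leg's axis is inset half a diameter from the nearest pair of seat edges (so the leg's bounding box is flush with the corner).

Four stools sit around the table at the −y, +y, −x, +x sides.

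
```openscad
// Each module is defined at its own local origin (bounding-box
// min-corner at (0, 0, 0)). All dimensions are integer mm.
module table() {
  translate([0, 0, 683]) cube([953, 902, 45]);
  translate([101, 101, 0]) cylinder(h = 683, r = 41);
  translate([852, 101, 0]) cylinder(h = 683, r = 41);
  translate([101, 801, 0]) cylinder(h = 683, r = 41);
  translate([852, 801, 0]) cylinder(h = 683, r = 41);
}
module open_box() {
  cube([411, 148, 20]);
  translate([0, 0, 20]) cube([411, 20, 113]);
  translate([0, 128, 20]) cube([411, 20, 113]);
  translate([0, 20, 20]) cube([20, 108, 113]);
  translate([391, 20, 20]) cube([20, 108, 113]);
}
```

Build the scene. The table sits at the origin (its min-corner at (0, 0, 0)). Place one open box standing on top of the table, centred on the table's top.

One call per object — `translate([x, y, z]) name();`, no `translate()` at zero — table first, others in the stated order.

table();
translate([271, 377, 728]) open_box();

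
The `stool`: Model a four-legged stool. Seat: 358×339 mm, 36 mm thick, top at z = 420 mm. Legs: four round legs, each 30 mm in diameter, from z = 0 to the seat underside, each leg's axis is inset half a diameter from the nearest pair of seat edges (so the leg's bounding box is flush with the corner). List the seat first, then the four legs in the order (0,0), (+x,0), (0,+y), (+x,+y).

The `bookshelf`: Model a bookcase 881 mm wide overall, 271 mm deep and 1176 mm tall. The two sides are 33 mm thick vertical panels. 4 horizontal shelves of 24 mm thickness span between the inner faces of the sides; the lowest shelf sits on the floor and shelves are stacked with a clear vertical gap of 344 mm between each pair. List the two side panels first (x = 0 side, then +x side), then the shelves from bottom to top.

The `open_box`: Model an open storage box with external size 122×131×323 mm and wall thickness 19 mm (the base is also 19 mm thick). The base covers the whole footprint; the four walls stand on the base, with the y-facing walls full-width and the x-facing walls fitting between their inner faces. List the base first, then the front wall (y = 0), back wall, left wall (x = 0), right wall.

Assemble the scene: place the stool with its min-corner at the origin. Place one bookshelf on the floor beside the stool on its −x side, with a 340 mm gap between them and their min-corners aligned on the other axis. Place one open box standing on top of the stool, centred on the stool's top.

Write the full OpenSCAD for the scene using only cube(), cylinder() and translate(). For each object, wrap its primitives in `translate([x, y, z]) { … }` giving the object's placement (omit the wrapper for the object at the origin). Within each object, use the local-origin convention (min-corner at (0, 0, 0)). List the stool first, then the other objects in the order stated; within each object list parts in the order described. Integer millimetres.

translate([0, 0, 384]) cube([358, 339, 36]);
translate([15, 15, 0]) cylinder(h = 384, r = 15);
translate([343, 15, 0]) cylinder(h = 384, r = 15);
translate([15, 324, 0]) cylinder(h = 384, r = 15);
translate([343, 324, 0]) cylinder(h = 384, r = 15);
translate([-1221, 0, 0]) {
  cube([33, 271, 1176]);
  translate([848, 0, 0]) cube([33, 271, 1176]);
  translate([33, 0, 0]) cube([815, 271, 24]);
  translate([33, 0, 368]) cube([815, 271, 24]);
  translate([33, 0, 736]) cube([815, 271, 24]);
  translate([33, 0, 1104]) cube([815, 271, 24]);
}
translate([118, 104, 420]) {
  cube([122, 131, 19]);
  translate([0, 0, 19]) cube([122, 19, 304]);
  translate([0, 112, 19]) cube([122, 19, 304]);
  translate([0, 19, 19]) cube([19, 93, 304]);
  translate([103, 19, 19]) cube([19, 93, 304]);
}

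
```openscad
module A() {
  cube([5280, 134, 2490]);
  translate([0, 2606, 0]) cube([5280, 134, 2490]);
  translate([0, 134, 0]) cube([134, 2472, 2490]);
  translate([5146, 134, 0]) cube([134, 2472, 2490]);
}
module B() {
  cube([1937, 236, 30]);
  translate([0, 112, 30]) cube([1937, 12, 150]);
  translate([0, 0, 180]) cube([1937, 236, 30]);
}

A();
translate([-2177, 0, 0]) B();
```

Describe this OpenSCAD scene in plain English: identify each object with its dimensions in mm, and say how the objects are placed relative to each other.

A is the wall frame of a small rectangular building: four walls, each 2490 mm tall and 134 mm thick, enclosing a footprint 5280 mm (x) by 2740 mm (y) outside-to-outside, with no floor or roof. The front and back walls (the −y and +y sides) span the full width; the two side walls fit between them.

B is an I-beam lying along x, 1937 mm long. Overall section height 210 mm. Two flanges 236 mm wide (y) and 30 mm thick, one on the floor and one at the top; a web 12 mm thick runs between them, centred on the flange width.

The I-beam is on the floor beside the house frame on its −x side.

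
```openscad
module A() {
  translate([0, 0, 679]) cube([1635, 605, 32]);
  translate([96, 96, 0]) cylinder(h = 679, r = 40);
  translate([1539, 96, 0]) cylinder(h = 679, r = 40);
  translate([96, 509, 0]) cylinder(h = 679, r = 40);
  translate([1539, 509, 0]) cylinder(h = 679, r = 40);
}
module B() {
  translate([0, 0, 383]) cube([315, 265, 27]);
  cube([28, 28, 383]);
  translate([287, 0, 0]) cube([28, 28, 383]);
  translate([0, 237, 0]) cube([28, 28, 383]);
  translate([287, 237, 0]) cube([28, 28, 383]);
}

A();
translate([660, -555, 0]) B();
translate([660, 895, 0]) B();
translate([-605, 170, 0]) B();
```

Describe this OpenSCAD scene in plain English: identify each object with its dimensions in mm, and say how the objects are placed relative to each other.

A is a table: top 1635 mm (x) × 605 mm (y), 32 mm thick, upper face at z = 711 mm, on four round legs of 80 mm diameter, each leg's bounding box inset 56 mm from the nearest pair of top edges, running from z = 0 to the bottom of the top.

B is a four-legged stool. The seat is 315×265 mm, 27 mm thick, top at z = 410 mm. It stands on four square legs, each 28×28 mm in cross-section, from z = 0 to the seat underside, each flush with a corner of the seat.

Three stools sit around the table at the −y, +y, −x sides.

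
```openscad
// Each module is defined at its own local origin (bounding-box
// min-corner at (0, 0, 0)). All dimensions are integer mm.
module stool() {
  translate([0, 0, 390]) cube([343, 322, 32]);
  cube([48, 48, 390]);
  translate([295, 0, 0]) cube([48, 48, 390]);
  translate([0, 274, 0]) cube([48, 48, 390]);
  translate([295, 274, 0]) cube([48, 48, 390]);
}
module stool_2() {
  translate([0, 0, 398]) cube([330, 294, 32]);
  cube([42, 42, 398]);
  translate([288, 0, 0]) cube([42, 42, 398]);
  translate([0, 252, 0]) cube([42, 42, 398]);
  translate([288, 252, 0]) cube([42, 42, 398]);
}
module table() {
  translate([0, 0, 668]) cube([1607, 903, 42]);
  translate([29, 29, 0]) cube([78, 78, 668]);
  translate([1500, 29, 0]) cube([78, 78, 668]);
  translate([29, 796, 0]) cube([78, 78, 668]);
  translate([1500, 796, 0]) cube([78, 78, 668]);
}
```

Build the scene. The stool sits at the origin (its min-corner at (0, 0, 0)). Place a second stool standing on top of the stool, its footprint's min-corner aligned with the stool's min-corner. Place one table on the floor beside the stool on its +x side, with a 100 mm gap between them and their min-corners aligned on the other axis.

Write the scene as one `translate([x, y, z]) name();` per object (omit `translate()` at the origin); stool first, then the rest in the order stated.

stool();
translate([0, 0, 422]) stool_2();
translate([443, 0, 0]) table();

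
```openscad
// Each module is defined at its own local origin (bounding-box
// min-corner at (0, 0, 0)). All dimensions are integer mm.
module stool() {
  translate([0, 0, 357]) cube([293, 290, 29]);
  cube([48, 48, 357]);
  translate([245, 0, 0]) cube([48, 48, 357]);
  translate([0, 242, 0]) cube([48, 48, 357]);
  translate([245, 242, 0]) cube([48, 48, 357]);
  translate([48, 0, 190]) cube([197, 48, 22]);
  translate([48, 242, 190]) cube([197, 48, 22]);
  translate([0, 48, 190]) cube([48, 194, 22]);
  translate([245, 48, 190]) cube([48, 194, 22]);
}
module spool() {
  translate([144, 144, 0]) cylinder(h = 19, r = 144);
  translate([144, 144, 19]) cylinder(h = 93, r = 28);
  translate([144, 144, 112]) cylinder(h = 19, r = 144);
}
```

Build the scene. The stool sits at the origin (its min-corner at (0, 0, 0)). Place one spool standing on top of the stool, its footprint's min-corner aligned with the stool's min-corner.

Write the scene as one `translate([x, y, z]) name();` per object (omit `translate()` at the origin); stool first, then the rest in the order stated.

stool();
translate([0, 0, 386]) spool();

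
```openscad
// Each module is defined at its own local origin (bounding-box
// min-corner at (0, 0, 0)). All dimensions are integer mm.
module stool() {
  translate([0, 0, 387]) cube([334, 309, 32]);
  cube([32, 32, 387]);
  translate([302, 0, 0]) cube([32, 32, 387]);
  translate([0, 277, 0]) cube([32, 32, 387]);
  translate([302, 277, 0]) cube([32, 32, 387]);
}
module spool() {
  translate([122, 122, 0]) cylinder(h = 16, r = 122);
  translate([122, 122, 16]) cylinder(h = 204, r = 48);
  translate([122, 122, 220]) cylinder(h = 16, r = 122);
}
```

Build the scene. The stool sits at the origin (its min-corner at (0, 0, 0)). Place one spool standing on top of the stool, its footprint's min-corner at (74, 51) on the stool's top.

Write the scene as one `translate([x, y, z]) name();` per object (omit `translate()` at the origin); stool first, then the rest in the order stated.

stool();
translate([74, 51, 419]) spool();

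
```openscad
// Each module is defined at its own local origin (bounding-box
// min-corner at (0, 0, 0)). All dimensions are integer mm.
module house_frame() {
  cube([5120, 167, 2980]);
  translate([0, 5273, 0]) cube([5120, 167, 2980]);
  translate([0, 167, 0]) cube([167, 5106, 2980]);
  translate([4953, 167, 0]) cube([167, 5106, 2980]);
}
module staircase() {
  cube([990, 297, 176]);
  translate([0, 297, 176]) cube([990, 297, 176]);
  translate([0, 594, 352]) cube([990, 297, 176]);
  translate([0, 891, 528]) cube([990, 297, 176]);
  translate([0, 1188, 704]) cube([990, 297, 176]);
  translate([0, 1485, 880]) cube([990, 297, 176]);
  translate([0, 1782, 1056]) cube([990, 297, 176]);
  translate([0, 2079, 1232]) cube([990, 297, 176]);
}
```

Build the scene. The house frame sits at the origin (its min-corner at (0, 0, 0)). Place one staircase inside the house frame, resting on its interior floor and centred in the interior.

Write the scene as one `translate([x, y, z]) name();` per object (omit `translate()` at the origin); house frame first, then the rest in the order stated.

house_frame();
translate([2065, 1532, 0]) staircase();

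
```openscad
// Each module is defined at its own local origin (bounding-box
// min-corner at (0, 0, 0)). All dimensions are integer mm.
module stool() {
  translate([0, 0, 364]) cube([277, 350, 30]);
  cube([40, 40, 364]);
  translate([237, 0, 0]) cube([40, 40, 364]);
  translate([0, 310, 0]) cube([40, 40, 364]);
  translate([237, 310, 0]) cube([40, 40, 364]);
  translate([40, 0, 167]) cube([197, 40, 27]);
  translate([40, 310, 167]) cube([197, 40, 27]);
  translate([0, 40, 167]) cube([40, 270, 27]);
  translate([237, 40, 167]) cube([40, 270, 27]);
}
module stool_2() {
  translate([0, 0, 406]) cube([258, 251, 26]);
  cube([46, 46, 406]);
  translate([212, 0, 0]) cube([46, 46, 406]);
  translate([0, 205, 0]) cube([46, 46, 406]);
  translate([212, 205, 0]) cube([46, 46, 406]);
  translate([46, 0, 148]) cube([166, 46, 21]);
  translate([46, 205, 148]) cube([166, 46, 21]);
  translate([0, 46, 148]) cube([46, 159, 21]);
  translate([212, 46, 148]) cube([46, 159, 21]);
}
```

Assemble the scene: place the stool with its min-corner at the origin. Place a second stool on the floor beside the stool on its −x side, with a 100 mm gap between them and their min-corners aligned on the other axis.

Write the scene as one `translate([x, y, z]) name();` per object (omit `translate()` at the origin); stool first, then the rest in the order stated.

stool();
translate([-358, 0, 0]) stool_2();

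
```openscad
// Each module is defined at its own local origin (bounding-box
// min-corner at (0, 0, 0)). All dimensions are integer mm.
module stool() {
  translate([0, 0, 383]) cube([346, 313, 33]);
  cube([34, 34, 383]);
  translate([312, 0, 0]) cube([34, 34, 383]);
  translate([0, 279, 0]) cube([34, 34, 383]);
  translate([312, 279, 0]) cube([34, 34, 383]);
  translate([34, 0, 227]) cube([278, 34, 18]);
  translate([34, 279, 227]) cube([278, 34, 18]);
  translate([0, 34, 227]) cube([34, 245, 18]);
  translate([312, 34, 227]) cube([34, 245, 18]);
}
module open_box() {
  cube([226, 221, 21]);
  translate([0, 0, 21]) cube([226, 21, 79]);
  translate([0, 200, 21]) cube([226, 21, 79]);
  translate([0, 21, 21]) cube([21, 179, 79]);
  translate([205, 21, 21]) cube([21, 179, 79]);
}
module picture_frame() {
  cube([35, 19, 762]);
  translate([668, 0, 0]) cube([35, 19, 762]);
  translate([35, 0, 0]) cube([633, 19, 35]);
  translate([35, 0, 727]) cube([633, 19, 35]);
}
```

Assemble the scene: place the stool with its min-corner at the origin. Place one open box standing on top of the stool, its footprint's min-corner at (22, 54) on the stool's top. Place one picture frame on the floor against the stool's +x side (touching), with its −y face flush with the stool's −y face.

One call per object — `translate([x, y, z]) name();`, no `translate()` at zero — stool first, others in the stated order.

stool();
translate([22, 54, 416]) open_box();
translate([346, 0, 0]) picture_frame();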